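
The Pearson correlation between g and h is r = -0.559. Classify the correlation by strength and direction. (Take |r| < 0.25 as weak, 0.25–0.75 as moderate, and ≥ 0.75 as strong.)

moderate negative

r = -0.559 < 0 so the relationship is negative.
|r| = 0.559, which falls in the moderate range.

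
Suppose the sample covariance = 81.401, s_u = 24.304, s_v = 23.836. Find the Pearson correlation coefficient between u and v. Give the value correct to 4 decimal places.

r = Cov(u,v) / (s_u · s_v) = 81.401 / (24.304 × 23.836)
  = 81.401 / 579.3101 ≈ 0.1405

0.1405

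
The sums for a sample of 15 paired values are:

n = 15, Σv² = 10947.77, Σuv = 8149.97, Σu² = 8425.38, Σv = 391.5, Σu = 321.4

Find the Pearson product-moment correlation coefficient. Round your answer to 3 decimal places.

r = (nΣuv − ΣuΣv) / √[(nΣu² − (Σu)²)(nΣv² − (Σv)²)]
Numerator: 15×8149.97 − 321.4×391.5 = -3578.55
Denominator: √[(126380.7 − 103297.96)(164216.55 − 153272.25)] = √[23082.74 × 10944.3] = 15894.1634
r = -3578.55 / 15894.1634 ≈ -0.225

-0.225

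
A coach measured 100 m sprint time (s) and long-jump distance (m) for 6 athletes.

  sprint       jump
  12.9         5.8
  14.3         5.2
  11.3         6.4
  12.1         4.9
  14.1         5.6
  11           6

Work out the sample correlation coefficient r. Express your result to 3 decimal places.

n = 6, Σx = 75.7, Σy = 33.9, Σx² = 964.81, Σy² = 193.01, Σxy = 425.75
nΣxy − ΣxΣy = 2554.5 − 2566.23 = -11.73
nΣx² − (Σx)² = 5788.86 − 5730.49 = 58.37; nΣy² − (Σy)² = 1158.06 − 1149.21 = 8.85
r = -11.73 / √(58.37 × 8.85) = -11.73 / 22.7283 ≈ -0.516

-0.516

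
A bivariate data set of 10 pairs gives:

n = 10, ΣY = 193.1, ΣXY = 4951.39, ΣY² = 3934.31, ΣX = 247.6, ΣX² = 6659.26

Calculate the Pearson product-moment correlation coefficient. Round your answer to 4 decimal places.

r = (nΣXY − ΣXΣY) / √[(nΣX² − (ΣX)²)(nΣY² − (ΣY)²)]
Numerator: 10×4951.39 − 247.6×193.1 = 1702.34
Denominator: √[(66592.6 − 61305.76)(39343.1 − 37287.61)] = √[5286.84 × 2055.49] = 3296.5204
r = 1702.34 / 3296.5204 ≈ 0.5164

0.5164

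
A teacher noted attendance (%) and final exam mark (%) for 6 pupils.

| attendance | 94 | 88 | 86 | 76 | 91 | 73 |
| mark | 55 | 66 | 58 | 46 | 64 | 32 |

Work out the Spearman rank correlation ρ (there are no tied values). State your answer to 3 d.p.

0.600

Rank attendance: 6, 4, 3, 2, 5, 1
Rank mark: 3, 6, 4, 2, 5, 1
d = rank(attendance) − rank(mark): 3, -2, -1, 0, 0, 0; Σd² = 14
ρ = 1 − 6Σd² / [n(n²−1)] = 1 − 6×14 / (6×35) = 1 − 84/210 ≈ 0.600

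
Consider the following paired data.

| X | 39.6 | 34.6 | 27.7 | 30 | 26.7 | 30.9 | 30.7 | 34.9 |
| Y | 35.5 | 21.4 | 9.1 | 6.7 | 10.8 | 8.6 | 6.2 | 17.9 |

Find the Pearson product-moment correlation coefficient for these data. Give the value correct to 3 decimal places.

0.880

n = 8, ΣX = 255.1, ΣY = 116.2, ΣX² = 8260.81, ΣY² = 2395.36, ΣXY = 3968.46
nΣXY − ΣXΣY = 31747.68 − 29642.62 = 2105.06
nΣX² − (ΣX)² = 66086.48 − 65076.01 = 1010.47; nΣY² − (ΣY)² = 19162.88 − 13502.44 = 5660.44
r = 2105.06 / √(1010.47 × 5660.44) = 2105.06 / 2391.5904 ≈ 0.880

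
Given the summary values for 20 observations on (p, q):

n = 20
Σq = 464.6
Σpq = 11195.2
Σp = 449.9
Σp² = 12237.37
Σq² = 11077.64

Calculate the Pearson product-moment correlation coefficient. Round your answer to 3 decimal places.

0.958

r = (nΣpq − ΣpΣq) / √[(nΣp² − (Σp)²)(nΣq² − (Σq)²)]
Numerator: 20×11195.2 − 449.9×464.6 = 14880.46
Denominator: √[(244747.4 − 202410.01)(221552.8 − 215853.16)] = √[42337.39 × 5699.64] = 15534.0877
r = 14880.46 / 15534.0877 ≈ 0.958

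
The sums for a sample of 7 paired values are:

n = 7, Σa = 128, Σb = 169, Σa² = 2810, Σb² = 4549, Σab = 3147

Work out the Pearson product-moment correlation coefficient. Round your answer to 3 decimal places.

r = (nΣab − ΣaΣb) / √[(nΣa² − (Σa)²)(nΣb² − (Σb)²)]
Numerator: 7×3147 − 128×169 = 397
Denominator: √[(19670 − 16384)(31843 − 28561)] = √[3286 × 3282] = 3283.9994
r = 397 / 3283.9994 ≈ 0.121

0.121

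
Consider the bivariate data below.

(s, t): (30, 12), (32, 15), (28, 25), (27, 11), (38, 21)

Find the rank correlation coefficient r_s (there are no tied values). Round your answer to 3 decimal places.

0.400

Rank s: 3, 4, 2, 1, 5
Rank t: 2, 3, 5, 1, 4
d = rank(s) − rank(t): 1, 1, -3, 0, 1; Σd² = 12
ρ = 1 − 6Σd² / [n(n²−1)] = 1 − 6×12 / (5×24) = 1 − 72/120 ≈ 0.400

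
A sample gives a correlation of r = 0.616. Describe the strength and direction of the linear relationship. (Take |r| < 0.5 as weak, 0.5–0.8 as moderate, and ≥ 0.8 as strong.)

moderate positive

r = 0.616 > 0 so the relationship is positive.
|r| = 0.616, which falls in the moderate range.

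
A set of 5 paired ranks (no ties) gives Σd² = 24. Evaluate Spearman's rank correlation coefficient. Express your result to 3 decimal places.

-0.200

ρ = 1 − 6Σd² / [n(n²−1)] = 1 − 6×24 / (5×24)
  = 1 − 144/120 = 1 − 1.2000 ≈ -0.200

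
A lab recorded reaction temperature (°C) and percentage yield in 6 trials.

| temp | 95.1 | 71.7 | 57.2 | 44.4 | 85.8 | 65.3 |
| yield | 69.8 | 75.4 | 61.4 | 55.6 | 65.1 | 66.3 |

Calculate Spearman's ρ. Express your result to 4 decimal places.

Rank temp: 6, 4, 2, 1, 5, 3
Rank yield: 5, 6, 2, 1, 3, 4
d = rank(temp) − rank(yield): 1, -2, 0, 0, 2, -1; Σd² = 10
ρ = 1 − 6Σd² / [n(n²−1)] = 1 − 6×10 / (6×35) = 1 − 60/210 ≈ 0.7143

0.7143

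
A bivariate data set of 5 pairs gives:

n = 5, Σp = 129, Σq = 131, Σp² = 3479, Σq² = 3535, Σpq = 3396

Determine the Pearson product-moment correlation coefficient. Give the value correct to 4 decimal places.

r = (nΣpq − ΣpΣq) / √[(nΣp² − (Σp)²)(nΣq² − (Σq)²)]
Numerator: 5×3396 − 129×131 = 81
Denominator: √[(17395 − 16641)(17675 − 17161)] = √[754 × 514] = 622.5400
r = 81 / 622.5400 ≈ 0.1301

0.1301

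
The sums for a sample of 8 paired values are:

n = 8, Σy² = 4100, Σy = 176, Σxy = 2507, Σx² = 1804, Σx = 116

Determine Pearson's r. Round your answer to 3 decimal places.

r = (nΣxy − ΣxΣy) / √[(nΣx² − (Σx)²)(nΣy² − (Σy)²)]
Numerator: 8×2507 − 116×176 = -360
Denominator: √[(14432 − 13456)(32800 − 30976)] = √[976 × 1824] = 1334.2504
r = -360 / 1334.2504 ≈ -0.270

-0.270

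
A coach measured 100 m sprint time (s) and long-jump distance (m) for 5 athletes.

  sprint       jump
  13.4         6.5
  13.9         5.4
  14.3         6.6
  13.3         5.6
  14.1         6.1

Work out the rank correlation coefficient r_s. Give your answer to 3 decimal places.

0.500

Rank sprint: 2, 3, 5, 1, 4
Rank jump: 4, 1, 5, 2, 3
d = rank(sprint) − rank(jump): -2, 2, 0, -1, 1; Σd² = 10
ρ = 1 − 6Σd² / [n(n²−1)] = 1 − 6×10 / (5×24) = 1 − 60/120 ≈ 0.500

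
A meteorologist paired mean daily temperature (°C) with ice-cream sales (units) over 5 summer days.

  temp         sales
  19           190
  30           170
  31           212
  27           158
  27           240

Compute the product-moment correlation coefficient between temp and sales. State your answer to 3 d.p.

n = 5, Σx = 134, Σy = 970, Σx² = 3680, Σy² = 192508, Σxy = 26028
nΣxy − ΣxΣy = 130140 − 129980 = 160
nΣx² − (Σx)² = 18400 − 17956 = 444; nΣy² − (Σy)² = 962540 − 940900 = 21640
r = 160 / √(444 × 21640) = 160 / 3099.7032 ≈ 0.052

0.052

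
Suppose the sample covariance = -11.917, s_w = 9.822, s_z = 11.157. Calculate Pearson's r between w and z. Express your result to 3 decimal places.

-0.109

r = Cov(w,z) / (s_w · s_z) = -11.917 / (9.822 × 11.157)
  = -11.917 / 109.5841 ≈ -0.109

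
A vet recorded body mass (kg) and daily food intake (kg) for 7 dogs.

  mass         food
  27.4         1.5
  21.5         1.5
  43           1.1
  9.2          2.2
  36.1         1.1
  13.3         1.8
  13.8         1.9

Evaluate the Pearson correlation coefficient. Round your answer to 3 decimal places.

n = 7, Σx = 164.3, Σy = 11.1, Σx² = 4817.19, Σy² = 18.61, Σxy = 230.76
nΣxy − ΣxΣy = 1615.32 − 1823.73 = -208.41
nΣx² − (Σx)² = 33720.33 − 26994.49 = 6725.84; nΣy² − (Σy)² = 130.27 − 123.21 = 7.06
r = -208.41 / √(6725.84 × 7.06) = -208.41 / 217.9092 ≈ -0.956

-0.956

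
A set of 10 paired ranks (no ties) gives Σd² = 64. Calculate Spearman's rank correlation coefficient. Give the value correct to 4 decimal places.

0.6121

ρ = 1 − 6Σd² / [n(n²−1)] = 1 − 6×64 / (10×99)
  = 1 − 384/990 = 1 − 0.38788 ≈ 0.6121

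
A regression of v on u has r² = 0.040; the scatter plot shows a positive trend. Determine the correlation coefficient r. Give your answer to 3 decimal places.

|r| = √0.040 = 0.200
The association is positive, so r = 0.200.

0.200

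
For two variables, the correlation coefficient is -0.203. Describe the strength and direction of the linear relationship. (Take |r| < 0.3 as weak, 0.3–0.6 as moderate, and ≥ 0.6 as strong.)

r = -0.203 < 0 so the relationship is negative.
|r| = 0.203, which falls in the weak range.

weak negative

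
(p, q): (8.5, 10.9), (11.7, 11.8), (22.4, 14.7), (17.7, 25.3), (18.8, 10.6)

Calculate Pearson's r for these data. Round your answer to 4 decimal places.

0.3427

n = 5, Σp = 79.1, Σq = 73.3, Σp² = 1377.63, Σq² = 1226.59, Σpq = 1207.08
nΣpq − ΣpΣq = 6035.4 − 5798.03 = 237.37
nΣp² − (Σp)² = 6888.15 − 6256.81 = 631.34; nΣq² − (Σq)² = 6132.95 − 5372.89 = 760.06
r = 237.37 / √(631.34 × 760.06) = 237.37 / 692.7166 ≈ 0.3427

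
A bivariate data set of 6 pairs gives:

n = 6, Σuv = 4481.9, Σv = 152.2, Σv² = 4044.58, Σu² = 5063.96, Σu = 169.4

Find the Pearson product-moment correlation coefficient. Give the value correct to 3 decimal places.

r = (nΣuv − ΣuΣv) / √[(nΣu² − (Σu)²)(nΣv² − (Σv)²)]
Numerator: 6×4481.9 − 169.4×152.2 = 1108.72
Denominator: √[(30383.76 − 28696.36)(24267.48 − 23164.84)] = √[1687.4 × 1102.64] = 1364.0362
r = 1108.72 / 1364.0362 ≈ 0.813

0.813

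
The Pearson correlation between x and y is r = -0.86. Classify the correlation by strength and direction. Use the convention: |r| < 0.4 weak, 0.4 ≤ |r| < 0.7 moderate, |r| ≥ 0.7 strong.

strong negative

r = -0.86 < 0 so the relationship is negative.
|r| = 0.86, which falls in the strong range.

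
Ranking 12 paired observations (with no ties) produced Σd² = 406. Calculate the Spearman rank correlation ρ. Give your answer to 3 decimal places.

-0.420

ρ = 1 − 6Σd² / [n(n²−1)] = 1 − 6×406 / (12×143)
  = 1 − 2436/1716 = 1 − 1.4196 ≈ -0.420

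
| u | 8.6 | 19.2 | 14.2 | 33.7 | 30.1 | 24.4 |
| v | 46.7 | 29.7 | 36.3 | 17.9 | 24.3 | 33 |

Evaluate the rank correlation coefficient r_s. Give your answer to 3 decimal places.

Rank u: 1, 3, 2, 6, 5, 4
Rank v: 6, 3, 5, 1, 2, 4
d = rank(u) − rank(v): -5, 0, -3, 5, 3, 0; Σd² = 68
ρ = 1 − 6Σd² / [n(n²−1)] = 1 − 6×68 / (6×35) = 1 − 408/210 ≈ -0.943

-0.943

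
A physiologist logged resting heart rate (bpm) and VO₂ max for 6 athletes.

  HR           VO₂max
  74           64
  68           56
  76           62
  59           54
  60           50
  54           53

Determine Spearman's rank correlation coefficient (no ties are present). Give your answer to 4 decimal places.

Rank HR: 5, 4, 6, 2, 3, 1
Rank VO₂max: 6, 4, 5, 3, 1, 2
d = rank(HR) − rank(VO₂max): -1, 0, 1, -1, 2, -1; Σd² = 8
ρ = 1 − 6Σd² / [n(n²−1)] = 1 − 6×8 / (6×35) = 1 − 48/210 ≈ 0.7714

0.7714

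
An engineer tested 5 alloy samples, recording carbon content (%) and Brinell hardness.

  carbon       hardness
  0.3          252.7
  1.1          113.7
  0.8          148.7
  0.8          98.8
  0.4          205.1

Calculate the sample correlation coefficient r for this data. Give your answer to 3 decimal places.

n = 5, Σx = 3.4, Σy = 819, Σx² = 2.74, Σy² = 150724.12, Σxy = 480.92
nΣxy − ΣxΣy = 2404.6 − 2784.6 = -380
nΣx² − (Σx)² = 13.7 − 11.56 = 2.14; nΣy² − (Σy)² = 753620.6 − 670761 = 82859.6
r = -380 / √(2.14 × 82859.6) = -380 / 421.0933 ≈ -0.902

-0.902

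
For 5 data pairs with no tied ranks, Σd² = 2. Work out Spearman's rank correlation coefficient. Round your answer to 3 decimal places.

ρ = 1 − 6Σd² / [n(n²−1)] = 1 − 6×2 / (5×24)
  = 1 − 12/120 = 1 − 0.1000 ≈ 0.900

0.900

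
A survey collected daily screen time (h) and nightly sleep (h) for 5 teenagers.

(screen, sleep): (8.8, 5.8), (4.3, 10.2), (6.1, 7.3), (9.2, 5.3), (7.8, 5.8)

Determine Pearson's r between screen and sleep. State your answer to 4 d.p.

n = 5, Σx = 36.2, Σy = 34.4, Σx² = 278.62, Σy² = 252.7, Σxy = 233.43
nΣxy − ΣxΣy = 1167.15 − 1245.28 = -78.13
nΣx² − (Σx)² = 1393.1 − 1310.44 = 82.66; nΣy² − (Σy)² = 1263.5 − 1183.36 = 80.14
r = -78.13 / √(82.66 × 80.14) = -78.13 / 81.3902 ≈ -0.9599

-0.9599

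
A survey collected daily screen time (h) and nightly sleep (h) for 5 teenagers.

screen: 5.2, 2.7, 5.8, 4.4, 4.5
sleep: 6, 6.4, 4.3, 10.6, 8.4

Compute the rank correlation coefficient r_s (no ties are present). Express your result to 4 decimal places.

-0.7000

Rank screen: 4, 1, 5, 2, 3
Rank sleep: 2, 3, 1, 5, 4
d = rank(screen) − rank(sleep): 2, -2, 4, -3, -1; Σd² = 34
ρ = 1 − 6Σd² / [n(n²−1)] = 1 − 6×34 / (5×24) = 1 − 204/120 ≈ -0.7000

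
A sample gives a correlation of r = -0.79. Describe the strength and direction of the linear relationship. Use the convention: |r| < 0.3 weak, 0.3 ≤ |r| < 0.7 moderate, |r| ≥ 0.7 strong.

strong negative

r = -0.79 < 0 so the relationship is negative.
|r| = 0.79, which falls in the strong range.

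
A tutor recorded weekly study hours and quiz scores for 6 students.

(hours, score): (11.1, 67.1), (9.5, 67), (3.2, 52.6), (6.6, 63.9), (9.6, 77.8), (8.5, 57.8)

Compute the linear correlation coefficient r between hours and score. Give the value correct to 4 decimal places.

0.7184

n = 6, Σx = 48.5, Σy = 386.2, Σx² = 431.67, Σy² = 25235.06, Σxy = 3209.55
nΣxy − ΣxΣy = 19257.3 − 18730.7 = 526.6
nΣx² − (Σx)² = 2590.02 − 2352.25 = 237.77; nΣy² − (Σy)² = 151410.36 − 149150.44 = 2259.92
r = 526.6 / √(237.77 × 2259.92) = 526.6 / 733.0356 ≈ 0.7184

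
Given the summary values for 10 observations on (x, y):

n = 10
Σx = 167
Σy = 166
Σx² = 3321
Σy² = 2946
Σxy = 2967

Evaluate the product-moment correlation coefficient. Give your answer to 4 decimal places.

r = (nΣxy − ΣxΣy) / √[(nΣx² − (Σx)²)(nΣy² − (Σy)²)]
Numerator: 10×2967 − 167×166 = 1948
Denominator: √[(33210 − 27889)(29460 − 27556)] = √[5321 × 1904] = 3182.9521
r = 1948 / 3182.9521 ≈ 0.6120

0.6120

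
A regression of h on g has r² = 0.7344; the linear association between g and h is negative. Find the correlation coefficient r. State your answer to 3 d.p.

-0.857

|r| = √0.7344 = 0.857
The association is negative, so r = −0.857.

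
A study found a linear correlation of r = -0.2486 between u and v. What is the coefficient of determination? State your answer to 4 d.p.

0.0618

r² = (-0.2486)² = 0.0618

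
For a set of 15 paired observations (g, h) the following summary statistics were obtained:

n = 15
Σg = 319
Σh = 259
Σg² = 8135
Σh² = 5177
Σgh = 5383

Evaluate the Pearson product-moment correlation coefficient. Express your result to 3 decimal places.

r = (nΣgh − ΣgΣh) / √[(nΣg² − (Σg)²)(nΣh² − (Σh)²)]
Numerator: 15×5383 − 319×259 = -1876
Denominator: √[(122025 − 101761)(77655 − 67081)] = √[20264 × 10574] = 14638.0168
r = -1876 / 14638.0168 ≈ -0.128

-0.128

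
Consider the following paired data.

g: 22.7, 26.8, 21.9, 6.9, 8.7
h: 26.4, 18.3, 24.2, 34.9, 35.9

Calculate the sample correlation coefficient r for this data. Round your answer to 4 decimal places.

-0.9658

n = 5, Σg = 87, Σh = 139.7, Σg² = 1836.44, Σh² = 4124.31, Σgh = 2172.84
nΣgh − ΣgΣh = 10864.2 − 12153.9 = -1289.7
nΣg² − (Σg)² = 9182.2 − 7569 = 1613.2; nΣh² − (Σh)² = 20621.55 − 19516.09 = 1105.46
r = -1289.7 / √(1613.2 × 1105.46) = -1289.7 / 1335.4131 ≈ -0.9658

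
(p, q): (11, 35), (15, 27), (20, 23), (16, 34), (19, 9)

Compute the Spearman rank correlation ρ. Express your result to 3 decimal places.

Rank p: 1, 2, 5, 3, 4
Rank q: 5, 3, 2, 4, 1
d = rank(p) − rank(q): -4, -1, 3, -1, 3; Σd² = 36
ρ = 1 − 6Σd² / [n(n²−1)] = 1 − 6×36 / (5×24) = 1 − 216/120 ≈ -0.800

-0.800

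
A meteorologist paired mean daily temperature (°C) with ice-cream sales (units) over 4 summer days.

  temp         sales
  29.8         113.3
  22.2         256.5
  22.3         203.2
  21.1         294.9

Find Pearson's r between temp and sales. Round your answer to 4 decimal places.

-0.9259

n = 4, Σx = 95.4, Σy = 867.9, Σx² = 2323.38, Σy² = 206885.39, Σxy = 19824.39
nΣxy − ΣxΣy = 79297.56 − 82797.66 = -3500.1
nΣx² − (Σx)² = 9293.52 − 9101.16 = 192.36; nΣy² − (Σy)² = 827541.56 − 753250.41 = 74291.15
r = -3500.1 / √(192.36 × 74291.15) = -3500.1 / 3780.2970 ≈ -0.9259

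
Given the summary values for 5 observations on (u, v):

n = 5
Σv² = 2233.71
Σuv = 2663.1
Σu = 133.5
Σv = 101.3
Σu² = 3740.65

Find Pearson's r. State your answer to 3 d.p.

-0.233

r = (nΣuv − ΣuΣv) / √[(nΣu² − (Σu)²)(nΣv² − (Σv)²)]
Numerator: 5×2663.1 − 133.5×101.3 = -208.05
Denominator: √[(18703.25 − 17822.25)(11168.55 − 10261.69)] = √[881 × 906.86] = 893.8365
r = -208.05 / 893.8365 ≈ -0.233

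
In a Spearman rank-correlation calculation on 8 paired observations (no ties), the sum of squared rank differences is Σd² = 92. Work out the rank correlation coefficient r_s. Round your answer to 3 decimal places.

ρ = 1 − 6Σd² / [n(n²−1)] = 1 − 6×92 / (8×63)
  = 1 − 552/504 = 1 − 1.0952 ≈ -0.095

-0.095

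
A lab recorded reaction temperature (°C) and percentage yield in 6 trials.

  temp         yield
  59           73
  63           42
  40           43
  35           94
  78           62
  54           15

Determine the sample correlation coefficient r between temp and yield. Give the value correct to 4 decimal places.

n = 6, Σx = 329, Σy = 329, Σx² = 19275, Σy² = 21847, Σxy = 17609
nΣxy − ΣxΣy = 105654 − 108241 = -2587
nΣx² − (Σx)² = 115650 − 108241 = 7409; nΣy² − (Σy)² = 131082 − 108241 = 22841
r = -2587 / √(7409 × 22841) = -2587 / 13008.8035 ≈ -0.1989

-0.1989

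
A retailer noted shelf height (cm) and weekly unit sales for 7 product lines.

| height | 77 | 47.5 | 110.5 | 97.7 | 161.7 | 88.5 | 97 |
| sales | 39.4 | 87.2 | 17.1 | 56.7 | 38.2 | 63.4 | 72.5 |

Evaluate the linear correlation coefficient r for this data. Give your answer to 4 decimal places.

n = 7, Σx = 679.9, Σy = 374.5, Σx² = 73328.93, Σy² = 23398.55, Σxy = 33425.28
nΣxy − ΣxΣy = 233976.96 − 254622.55 = -20645.59
nΣx² − (Σx)² = 513302.51 − 462264.01 = 51038.5; nΣy² − (Σy)² = 163789.85 − 140250.25 = 23539.6
r = -20645.59 / √(51038.5 × 23539.6) = -20645.59 / 34661.5908 ≈ -0.5956

-0.5956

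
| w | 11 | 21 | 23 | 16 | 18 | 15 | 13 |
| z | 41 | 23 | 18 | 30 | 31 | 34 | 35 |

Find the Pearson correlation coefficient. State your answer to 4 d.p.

n = 7, Σw = 117, Σz = 212, Σw² = 2065, Σz² = 6776, Σwz = 3351
nΣwz − ΣwΣz = 23457 − 24804 = -1347
nΣw² − (Σw)² = 14455 − 13689 = 766; nΣz² − (Σz)² = 47432 − 44944 = 2488
r = -1347 / √(766 × 2488) = -1347 / 1380.5101 ≈ -0.9757

-0.9757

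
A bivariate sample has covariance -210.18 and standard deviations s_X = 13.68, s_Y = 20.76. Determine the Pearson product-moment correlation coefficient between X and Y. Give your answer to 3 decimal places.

-0.740

r = Cov(X,Y) / (s_X · s_Y) = -210.18 / (13.68 × 20.76)
  = -210.18 / 283.9968 ≈ -0.740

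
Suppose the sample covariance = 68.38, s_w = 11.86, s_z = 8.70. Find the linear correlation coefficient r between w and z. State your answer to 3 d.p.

r = Cov(w,z) / (s_w · s_z) = 68.38 / (11.86 × 8.70)
  = 68.38 / 103.1820 ≈ 0.663

0.663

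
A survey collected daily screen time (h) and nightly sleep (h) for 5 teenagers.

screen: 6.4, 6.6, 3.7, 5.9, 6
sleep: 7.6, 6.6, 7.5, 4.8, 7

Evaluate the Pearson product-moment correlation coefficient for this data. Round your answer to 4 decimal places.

-0.2551

n = 5, Σx = 28.6, Σy = 33.5, Σx² = 169.02, Σy² = 229.61, Σxy = 190.27
nΣxy − ΣxΣy = 951.35 − 958.1 = -6.75
nΣx² − (Σx)² = 845.1 − 817.96 = 27.14; nΣy² − (Σy)² = 1148.05 − 1122.25 = 25.8
r = -6.75 / √(27.14 × 25.8) = -6.75 / 26.4615 ≈ -0.2551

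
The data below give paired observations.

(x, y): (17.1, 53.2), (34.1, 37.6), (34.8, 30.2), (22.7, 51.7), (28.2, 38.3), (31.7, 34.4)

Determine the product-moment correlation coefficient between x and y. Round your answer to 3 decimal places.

n = 6, Σx = 168.6, Σy = 245.4, Σx² = 4981.68, Σy² = 10479.18, Σxy = 6586.97
nΣxy − ΣxΣy = 39521.82 − 41374.44 = -1852.62
nΣx² − (Σx)² = 29890.08 − 28425.96 = 1464.12; nΣy² − (Σy)² = 62875.08 − 60221.16 = 2653.92
r = -1852.62 / √(1464.12 × 2653.92) = -1852.62 / 1971.2071 ≈ -0.940

-0.940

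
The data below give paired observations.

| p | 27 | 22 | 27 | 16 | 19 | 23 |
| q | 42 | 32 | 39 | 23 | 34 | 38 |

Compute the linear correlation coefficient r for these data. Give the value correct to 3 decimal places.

n = 6, Σp = 134, Σq = 208, Σp² = 3088, Σq² = 7438, Σpq = 4779
nΣpq − ΣpΣq = 28674 − 27872 = 802
nΣp² − (Σp)² = 18528 − 17956 = 572; nΣq² − (Σq)² = 44628 − 43264 = 1364
r = 802 / √(572 × 1364) = 802 / 883.2938 ≈ 0.908

0.908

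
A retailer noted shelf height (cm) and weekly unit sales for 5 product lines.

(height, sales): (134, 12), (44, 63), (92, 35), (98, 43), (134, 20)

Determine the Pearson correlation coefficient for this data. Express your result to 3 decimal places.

n = 5, Σx = 502, Σy = 173, Σx² = 55916, Σy² = 7587, Σxy = 14494
nΣxy − ΣxΣy = 72470 − 86846 = -14376
nΣx² − (Σx)² = 279580 − 252004 = 27576; nΣy² − (Σy)² = 37935 − 29929 = 8006
r = -14376 / √(27576 × 8006) = -14376 / 14858.4473 ≈ -0.968

-0.968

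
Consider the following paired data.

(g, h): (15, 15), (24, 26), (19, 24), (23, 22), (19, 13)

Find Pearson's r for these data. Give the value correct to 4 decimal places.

0.7054

n = 5, Σg = 100, Σh = 100, Σg² = 2052, Σh² = 2130, Σgh = 2058
nΣgh − ΣgΣh = 10290 − 10000 = 290
nΣg² − (Σg)² = 10260 − 10000 = 260; nΣh² − (Σh)² = 10650 − 10000 = 650
r = 290 / √(260 × 650) = 290 / 411.0961 ≈ 0.7054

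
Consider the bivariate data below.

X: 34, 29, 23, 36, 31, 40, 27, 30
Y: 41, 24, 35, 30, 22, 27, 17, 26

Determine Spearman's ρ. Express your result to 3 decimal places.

0.286

Rank X: 6, 3, 1, 7, 5, 8, 2, 4
Rank Y: 8, 3, 7, 6, 2, 5, 1, 4
d = rank(X) − rank(Y): -2, 0, -6, 1, 3, 3, 1, 0; Σd² = 60
ρ = 1 − 6Σd² / [n(n²−1)] = 1 − 6×60 / (8×63) = 1 − 360/504 ≈ 0.286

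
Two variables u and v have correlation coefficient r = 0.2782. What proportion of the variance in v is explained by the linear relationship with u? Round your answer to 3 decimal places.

0.077

r² = (0.2782)² = 0.077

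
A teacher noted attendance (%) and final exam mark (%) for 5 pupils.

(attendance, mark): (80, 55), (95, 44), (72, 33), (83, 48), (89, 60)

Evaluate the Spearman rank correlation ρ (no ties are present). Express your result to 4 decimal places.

0.3000

Rank attendance: 2, 5, 1, 3, 4
Rank mark: 4, 2, 1, 3, 5
d = rank(attendance) − rank(mark): -2, 3, 0, 0, -1; Σd² = 14
ρ = 1 − 6Σd² / [n(n²−1)] = 1 − 6×14 / (5×24) = 1 − 84/120 ≈ 0.3000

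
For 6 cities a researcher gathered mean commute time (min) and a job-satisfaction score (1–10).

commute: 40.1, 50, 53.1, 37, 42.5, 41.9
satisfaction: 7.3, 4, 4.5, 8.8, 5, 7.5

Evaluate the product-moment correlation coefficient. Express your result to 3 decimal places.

-0.872

n = 6, Σx = 264.6, Σy = 37.1, Σx² = 11858.48, Σy² = 248.23, Σxy = 1584.03
nΣxy − ΣxΣy = 9504.18 − 9816.66 = -312.48
nΣx² − (Σx)² = 71150.88 − 70013.16 = 1137.72; nΣy² − (Σy)² = 1489.38 − 1376.41 = 112.97
r = -312.48 / √(1137.72 × 112.97) = -312.48 / 358.5083 ≈ -0.872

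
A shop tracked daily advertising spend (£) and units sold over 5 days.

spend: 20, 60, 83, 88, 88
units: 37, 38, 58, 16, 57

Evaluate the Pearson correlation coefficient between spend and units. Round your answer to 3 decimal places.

0.145

n = 5, Σx = 339, Σy = 206, Σx² = 26377, Σy² = 9682, Σxy = 14258
nΣxy − ΣxΣy = 71290 − 69834 = 1456
nΣx² − (Σx)² = 131885 − 114921 = 16964; nΣy² − (Σy)² = 48410 − 42436 = 5974
r = 1456 / √(16964 × 5974) = 1456 / 10066.9229 ≈ 0.145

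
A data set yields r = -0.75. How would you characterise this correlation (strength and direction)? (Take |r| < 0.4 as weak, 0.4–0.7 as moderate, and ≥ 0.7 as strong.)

strong negative

r = -0.75 < 0 so the relationship is negative.
|r| = 0.75, which falls in the strong range.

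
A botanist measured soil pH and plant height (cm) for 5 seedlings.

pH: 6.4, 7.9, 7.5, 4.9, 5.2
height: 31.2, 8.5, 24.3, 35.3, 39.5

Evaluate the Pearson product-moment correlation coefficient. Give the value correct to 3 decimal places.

-0.895

n = 5, Σx = 31.9, Σy = 138.8, Σx² = 210.67, Σy² = 4442.52, Σxy = 827.45
nΣxy − ΣxΣy = 4137.25 − 4427.72 = -290.47
nΣx² − (Σx)² = 1053.35 − 1017.61 = 35.74; nΣy² − (Σy)² = 22212.6 − 19265.44 = 2947.16
r = -290.47 / √(35.74 × 2947.16) = -290.47 / 324.5481 ≈ -0.895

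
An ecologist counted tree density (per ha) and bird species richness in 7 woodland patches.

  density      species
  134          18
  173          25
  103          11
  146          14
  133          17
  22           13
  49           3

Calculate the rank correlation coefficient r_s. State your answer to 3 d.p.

Rank density: 5, 7, 3, 6, 4, 1, 2
Rank species: 6, 7, 2, 4, 5, 3, 1
d = rank(density) − rank(species): -1, 0, 1, 2, -1, -2, 1; Σd² = 12
ρ = 1 − 6Σd² / [n(n²−1)] = 1 − 6×12 / (7×48) = 1 − 72/336 ≈ 0.786

0.786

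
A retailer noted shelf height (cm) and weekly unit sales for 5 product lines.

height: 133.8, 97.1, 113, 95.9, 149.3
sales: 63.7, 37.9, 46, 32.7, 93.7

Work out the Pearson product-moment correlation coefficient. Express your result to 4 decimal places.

0.9723

n = 5, Σx = 589.1, Σy = 274, Σx² = 71587.15, Σy² = 17459.08, Σxy = 34526.49
nΣxy − ΣxΣy = 172632.45 − 161413.4 = 11219.05
nΣx² − (Σx)² = 357935.75 − 347038.81 = 10896.94; nΣy² − (Σy)² = 87295.4 − 75076 = 12219.4
r = 11219.05 / √(10896.94 × 12219.4) = 11219.05 / 11539.2404 ≈ 0.9723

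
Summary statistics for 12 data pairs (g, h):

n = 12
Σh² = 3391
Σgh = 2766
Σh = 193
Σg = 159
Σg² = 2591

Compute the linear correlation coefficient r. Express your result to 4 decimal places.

r = (nΣgh − ΣgΣh) / √[(nΣg² − (Σg)²)(nΣh² − (Σh)²)]
Numerator: 12×2766 − 159×193 = 2505
Denominator: √[(31092 − 25281)(40692 − 37249)] = √[5811 × 3443] = 4472.9490
r = 2505 / 4472.9490 ≈ 0.5600

0.5600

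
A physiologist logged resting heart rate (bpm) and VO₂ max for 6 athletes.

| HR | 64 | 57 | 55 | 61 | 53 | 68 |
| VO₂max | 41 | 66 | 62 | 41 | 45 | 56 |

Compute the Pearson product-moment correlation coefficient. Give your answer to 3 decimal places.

-0.211

n = 6, Σx = 358, Σy = 311, Σx² = 21524, Σy² = 16723, Σxy = 18490
nΣxy − ΣxΣy = 110940 − 111338 = -398
nΣx² − (Σx)² = 129144 − 128164 = 980; nΣy² − (Σy)² = 100338 − 96721 = 3617
r = -398 / √(980 × 3617) = -398 / 1882.7267 ≈ -0.211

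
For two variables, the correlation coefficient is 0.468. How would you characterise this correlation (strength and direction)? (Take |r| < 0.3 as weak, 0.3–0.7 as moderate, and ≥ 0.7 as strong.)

moderate positive

r = 0.468 > 0 so the relationship is positive.
|r| = 0.468, which falls in the moderate range.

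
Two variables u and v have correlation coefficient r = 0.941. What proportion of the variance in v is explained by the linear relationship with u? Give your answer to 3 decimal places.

0.885

r² = (0.941)² = 0.885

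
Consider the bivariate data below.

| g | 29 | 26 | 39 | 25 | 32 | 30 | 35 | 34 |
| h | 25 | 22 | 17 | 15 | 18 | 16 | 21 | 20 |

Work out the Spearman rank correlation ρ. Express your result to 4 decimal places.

Rank g: 3, 2, 8, 1, 5, 4, 7, 6
Rank h: 8, 7, 3, 1, 4, 2, 6, 5
d = rank(g) − rank(h): -5, -5, 5, 0, 1, 2, 1, 1; Σd² = 82
ρ = 1 − 6Σd² / [n(n²−1)] = 1 − 6×82 / (8×63) = 1 − 492/504 ≈ 0.0238

0.0238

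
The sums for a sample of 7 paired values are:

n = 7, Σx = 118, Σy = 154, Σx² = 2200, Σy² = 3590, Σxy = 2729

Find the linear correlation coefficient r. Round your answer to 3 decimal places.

0.644

r = (nΣxy − ΣxΣy) / √[(nΣx² − (Σx)²)(nΣy² − (Σy)²)]
Numerator: 7×2729 − 118×154 = 931
Denominator: √[(15400 − 13924)(25130 − 23716)] = √[1476 × 1414] = 1444.6674
r = 931 / 1444.6674 ≈ 0.644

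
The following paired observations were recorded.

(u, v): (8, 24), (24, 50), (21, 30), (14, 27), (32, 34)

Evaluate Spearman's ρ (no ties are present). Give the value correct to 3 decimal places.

Rank u: 1, 4, 3, 2, 5
Rank v: 1, 5, 3, 2, 4
d = rank(u) − rank(v): 0, -1, 0, 0, 1; Σd² = 2
ρ = 1 − 6Σd² / [n(n²−1)] = 1 − 6×2 / (5×24) = 1 − 12/120 ≈ 0.900

0.900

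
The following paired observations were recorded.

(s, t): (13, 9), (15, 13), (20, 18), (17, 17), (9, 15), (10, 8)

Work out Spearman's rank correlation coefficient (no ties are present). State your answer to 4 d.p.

0.6571

Rank s: 3, 4, 6, 5, 1, 2
Rank t: 2, 3, 6, 5, 4, 1
d = rank(s) − rank(t): 1, 1, 0, 0, -3, 1; Σd² = 12
ρ = 1 − 6Σd² / [n(n²−1)] = 1 − 6×12 / (6×35) = 1 − 72/210 ≈ 0.6571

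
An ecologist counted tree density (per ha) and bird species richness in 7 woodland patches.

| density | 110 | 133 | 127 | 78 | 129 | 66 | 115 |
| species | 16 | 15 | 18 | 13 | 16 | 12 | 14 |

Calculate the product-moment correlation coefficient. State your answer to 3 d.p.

n = 7, Σx = 758, Σy = 104, Σx² = 86224, Σy² = 1570, Σxy = 11521
nΣxy − ΣxΣy = 80647 − 78832 = 1815
nΣx² − (Σx)² = 603568 − 574564 = 29004; nΣy² − (Σy)² = 10990 − 10816 = 174
r = 1815 / √(29004 × 174) = 1815 / 2246.4853 ≈ 0.808

0.808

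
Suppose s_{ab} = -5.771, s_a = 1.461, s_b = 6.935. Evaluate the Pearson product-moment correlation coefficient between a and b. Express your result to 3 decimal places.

-0.570

r = Cov(a,b) / (s_a · s_b) = -5.771 / (1.461 × 6.935)
  = -5.771 / 10.1320 ≈ -0.570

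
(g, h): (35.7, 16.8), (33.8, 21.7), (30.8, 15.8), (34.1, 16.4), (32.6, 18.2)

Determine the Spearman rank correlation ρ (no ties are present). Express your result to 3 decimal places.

0.200

Rank g: 5, 3, 1, 4, 2
Rank h: 3, 5, 1, 2, 4
d = rank(g) − rank(h): 2, -2, 0, 2, -2; Σd² = 16
ρ = 1 − 6Σd² / [n(n²−1)] = 1 − 6×16 / (5×24) = 1 − 96/120 ≈ 0.200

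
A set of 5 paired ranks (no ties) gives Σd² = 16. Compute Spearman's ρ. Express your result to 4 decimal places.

0.2000

ρ = 1 − 6Σd² / [n(n²−1)] = 1 − 6×16 / (5×24)
  = 1 − 96/120 = 1 − 0.80000 ≈ 0.2000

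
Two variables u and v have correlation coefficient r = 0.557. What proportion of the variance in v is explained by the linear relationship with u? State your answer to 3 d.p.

0.310

r² = (0.557)² = 0.310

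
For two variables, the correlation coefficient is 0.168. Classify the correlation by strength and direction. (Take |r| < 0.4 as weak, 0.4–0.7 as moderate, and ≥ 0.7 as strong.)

r = 0.168 > 0 so the relationship is positive.
|r| = 0.168, which falls in the weak range.

weak positive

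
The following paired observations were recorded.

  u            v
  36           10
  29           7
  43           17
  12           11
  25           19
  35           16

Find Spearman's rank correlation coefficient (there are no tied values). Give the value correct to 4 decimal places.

0.0286

Rank u: 5, 3, 6, 1, 2, 4
Rank v: 2, 1, 5, 3, 6, 4
d = rank(u) − rank(v): 3, 2, 1, -2, -4, 0; Σd² = 34
ρ = 1 − 6Σd² / [n(n²−1)] = 1 − 6×34 / (6×35) = 1 − 204/210 ≈ 0.0286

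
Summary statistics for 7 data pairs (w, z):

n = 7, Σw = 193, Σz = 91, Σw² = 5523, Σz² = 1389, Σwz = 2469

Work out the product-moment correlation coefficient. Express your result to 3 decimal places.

-0.196

r = (nΣwz − ΣwΣz) / √[(nΣw² − (Σw)²)(nΣz² − (Σz)²)]
Numerator: 7×2469 − 193×91 = -280
Denominator: √[(38661 − 37249)(9723 − 8281)] = √[1412 × 1442] = 1426.9212
r = -280 / 1426.9212 ≈ -0.196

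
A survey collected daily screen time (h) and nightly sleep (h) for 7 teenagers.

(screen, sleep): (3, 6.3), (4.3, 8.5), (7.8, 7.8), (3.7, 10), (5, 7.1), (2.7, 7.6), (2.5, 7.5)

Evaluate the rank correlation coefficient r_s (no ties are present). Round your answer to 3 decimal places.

0.250

Rank screen: 3, 5, 7, 4, 6, 2, 1
Rank sleep: 1, 6, 5, 7, 2, 4, 3
d = rank(screen) − rank(sleep): 2, -1, 2, -3, 4, -2, -2; Σd² = 42
ρ = 1 − 6Σd² / [n(n²−1)] = 1 − 6×42 / (7×48) = 1 − 252/336 ≈ 0.250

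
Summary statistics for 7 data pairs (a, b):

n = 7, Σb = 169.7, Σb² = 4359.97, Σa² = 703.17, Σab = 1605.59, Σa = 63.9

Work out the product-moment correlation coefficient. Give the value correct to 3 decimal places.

0.329

r = (nΣab − ΣaΣb) / √[(nΣa² − (Σa)²)(nΣb² − (Σb)²)]
Numerator: 7×1605.59 − 63.9×169.7 = 395.3
Denominator: √[(4922.19 − 4083.21)(30519.79 − 28798.09)] = √[838.98 × 1721.7] = 1201.8618
r = 395.3 / 1201.8618 ≈ 0.329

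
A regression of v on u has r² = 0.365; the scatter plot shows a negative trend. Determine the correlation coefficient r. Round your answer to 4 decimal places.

-0.6042

|r| = √0.365 = 0.6042
The association is negative, so r = −0.6042.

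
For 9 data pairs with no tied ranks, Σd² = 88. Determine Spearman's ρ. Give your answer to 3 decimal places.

0.267

ρ = 1 − 6Σd² / [n(n²−1)] = 1 − 6×88 / (9×80)
  = 1 − 528/720 = 1 − 0.7333 ≈ 0.267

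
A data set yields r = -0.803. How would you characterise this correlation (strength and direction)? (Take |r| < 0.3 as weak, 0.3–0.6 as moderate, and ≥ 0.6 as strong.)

strong negative

r = -0.803 < 0 so the relationship is negative.
|r| = 0.803, which falls in the strong range.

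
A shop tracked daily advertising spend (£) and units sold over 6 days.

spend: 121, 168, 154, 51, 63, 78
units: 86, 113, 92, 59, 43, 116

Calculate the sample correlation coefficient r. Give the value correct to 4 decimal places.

0.6241

n = 6, Σx = 635, Σy = 509, Σx² = 79235, Σy² = 47415, Σxy = 58324
nΣxy − ΣxΣy = 349944 − 323215 = 26729
nΣx² − (Σx)² = 475410 − 403225 = 72185; nΣy² − (Σy)² = 284490 − 259081 = 25409
r = 26729 / √(72185 × 25409) = 26729 / 42826.9619 ≈ 0.6241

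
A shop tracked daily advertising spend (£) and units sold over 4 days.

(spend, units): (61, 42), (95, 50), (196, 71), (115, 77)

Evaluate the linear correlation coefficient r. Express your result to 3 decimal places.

0.719

n = 4, Σx = 467, Σy = 240, Σx² = 64387, Σy² = 15234, Σxy = 30083
nΣxy − ΣxΣy = 120332 − 112080 = 8252
nΣx² − (Σx)² = 257548 − 218089 = 39459; nΣy² − (Σy)² = 60936 − 57600 = 3336
r = 8252 / √(39459 × 3336) = 8252 / 11473.2395 ≈ 0.719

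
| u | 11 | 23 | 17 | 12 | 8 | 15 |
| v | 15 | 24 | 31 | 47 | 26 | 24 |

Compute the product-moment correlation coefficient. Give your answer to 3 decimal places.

-0.062

n = 6, Σu = 86, Σv = 167, Σu² = 1372, Σv² = 5223, Σuv = 2376
nΣuv − ΣuΣv = 14256 − 14362 = -106
nΣu² − (Σu)² = 8232 − 7396 = 836; nΣv² − (Σv)² = 31338 − 27889 = 3449
r = -106 / √(836 × 3449) = -106 / 1698.0471 ≈ -0.062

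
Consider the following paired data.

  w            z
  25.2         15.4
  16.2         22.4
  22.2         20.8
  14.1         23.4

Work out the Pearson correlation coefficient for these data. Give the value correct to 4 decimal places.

-0.9100

n = 4, Σw = 77.7, Σz = 82, Σw² = 1589.13, Σz² = 1719.12, Σwz = 1542.66
nΣwz − ΣwΣz = 6170.64 − 6371.4 = -200.76
nΣw² − (Σw)² = 6356.52 − 6037.29 = 319.23; nΣz² − (Σz)² = 6876.48 − 6724 = 152.48
r = -200.76 / √(319.23 × 152.48) = -200.76 / 220.6268 ≈ -0.9100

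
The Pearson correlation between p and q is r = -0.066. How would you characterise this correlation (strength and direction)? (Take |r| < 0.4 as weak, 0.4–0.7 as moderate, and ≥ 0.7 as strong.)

r = -0.066 < 0 so the relationship is negative.
|r| = 0.066, which falls in the weak range.

weak negative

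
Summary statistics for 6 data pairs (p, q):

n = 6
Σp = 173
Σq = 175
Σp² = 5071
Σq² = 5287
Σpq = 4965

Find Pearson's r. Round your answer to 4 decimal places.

-0.6568

r = (nΣpq − ΣpΣq) / √[(nΣp² − (Σp)²)(nΣq² − (Σq)²)]
Numerator: 6×4965 − 173×175 = -485
Denominator: √[(30426 − 29929)(31722 − 30625)] = √[497 × 1097] = 738.3827
r = -485 / 738.3827 ≈ -0.6568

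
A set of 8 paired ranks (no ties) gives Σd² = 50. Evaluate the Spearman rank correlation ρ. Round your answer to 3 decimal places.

0.405

ρ = 1 − 6Σd² / [n(n²−1)] = 1 − 6×50 / (8×63)
  = 1 − 300/504 = 1 − 0.5952 ≈ 0.405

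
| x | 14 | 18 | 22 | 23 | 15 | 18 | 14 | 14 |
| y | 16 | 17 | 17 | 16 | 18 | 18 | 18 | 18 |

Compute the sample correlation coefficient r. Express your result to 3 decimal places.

n = 8, Σx = 138, Σy = 138, Σx² = 2474, Σy² = 2386, Σxy = 2370
nΣxy − ΣxΣy = 18960 − 19044 = -84
nΣx² − (Σx)² = 19792 − 19044 = 748; nΣy² − (Σy)² = 19088 − 19044 = 44
r = -84 / √(748 × 44) = -84 / 181.4166 ≈ -0.463

-0.463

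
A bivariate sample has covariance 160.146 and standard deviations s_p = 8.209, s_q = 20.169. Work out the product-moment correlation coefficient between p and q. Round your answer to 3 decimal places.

0.967

r = Cov(p,q) / (s_p · s_q) = 160.146 / (8.209 × 20.169)
  = 160.146 / 165.5673 ≈ 0.967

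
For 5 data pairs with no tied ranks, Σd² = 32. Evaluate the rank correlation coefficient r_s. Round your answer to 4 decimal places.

-0.6000

ρ = 1 − 6Σd² / [n(n²−1)] = 1 − 6×32 / (5×24)
  = 1 − 192/120 = 1 − 1.60000 ≈ -0.6000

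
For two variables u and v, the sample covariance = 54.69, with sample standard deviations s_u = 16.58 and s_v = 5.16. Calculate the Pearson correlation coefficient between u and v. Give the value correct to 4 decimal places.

0.6393

r = Cov(u,v) / (s_u · s_v) = 54.69 / (16.58 × 5.16)
  = 54.69 / 85.5528 ≈ 0.6393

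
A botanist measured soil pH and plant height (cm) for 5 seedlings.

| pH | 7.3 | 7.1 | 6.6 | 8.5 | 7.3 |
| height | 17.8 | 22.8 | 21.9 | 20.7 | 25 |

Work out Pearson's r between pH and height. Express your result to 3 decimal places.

n = 5, Σx = 36.8, Σy = 108.2, Σx² = 272.8, Σy² = 2369.78, Σxy = 794.81
nΣxy − ΣxΣy = 3974.05 − 3981.76 = -7.71
nΣx² − (Σx)² = 1364 − 1354.24 = 9.76; nΣy² − (Σy)² = 11848.9 − 11707.24 = 141.66
r = -7.71 / √(9.76 × 141.66) = -7.71 / 37.1834 ≈ -0.207

-0.207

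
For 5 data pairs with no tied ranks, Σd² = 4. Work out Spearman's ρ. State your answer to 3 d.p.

0.800

ρ = 1 − 6Σd² / [n(n²−1)] = 1 − 6×4 / (5×24)
  = 1 − 24/120 = 1 − 0.2000 ≈ 0.800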